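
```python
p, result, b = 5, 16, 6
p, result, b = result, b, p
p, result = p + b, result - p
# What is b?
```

Trace:
`p, result, b = 5, 16, 6` → p = 5; result = 16; b = 6
`p, result, b = result, b, p` → p = 16; result = 6; b = 5
`p, result = p + b, result - p` → p = 21; result = -10
So b = 5

Answer: 5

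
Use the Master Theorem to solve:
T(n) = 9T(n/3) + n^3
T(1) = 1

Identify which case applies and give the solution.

a=9, b=3, f(n)=n^3. log_3(9) = 2. Since c=3 > 2 and the regularity condition holds (9(n/3)^3 = (9/3^3)n^3 with 9/3^3 < 1), Case 3 applies: T(n) = Θ(f(n)) = O(n^3).

Answer: O(n^3) - Case 3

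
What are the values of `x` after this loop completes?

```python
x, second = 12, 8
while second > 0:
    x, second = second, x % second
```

GCD of 12 and 8
`x` takes the values: 12 → 8 → 4

Answer: 4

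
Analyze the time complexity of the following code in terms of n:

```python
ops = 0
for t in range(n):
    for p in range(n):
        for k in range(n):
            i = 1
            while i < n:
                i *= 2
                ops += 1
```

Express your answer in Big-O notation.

Each loop level contributes: n × n × n × log n. Multiplying the contributions gives O(n^3 log n).

Answer: O(n^3 log n)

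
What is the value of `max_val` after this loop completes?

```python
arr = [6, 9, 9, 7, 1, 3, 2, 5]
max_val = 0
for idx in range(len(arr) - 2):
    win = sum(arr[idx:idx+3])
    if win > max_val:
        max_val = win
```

Max sum of 3-element window in [6, 9, 9, 7, 1, 3, 2, 5]
`max_val` takes the values: 0 → 24 → 25

Answer: 25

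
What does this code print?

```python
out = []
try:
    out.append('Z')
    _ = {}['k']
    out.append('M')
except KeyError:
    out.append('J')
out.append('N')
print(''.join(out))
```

Execution trace: 'Z' (try body) → 'J' (except KeyError) → 'N' (after the try/except). Output: ZJN

Answer: ZJN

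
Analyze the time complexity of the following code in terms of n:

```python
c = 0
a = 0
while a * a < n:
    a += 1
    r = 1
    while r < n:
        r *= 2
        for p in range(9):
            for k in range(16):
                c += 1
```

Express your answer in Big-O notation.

Each loop level contributes: √n × log n × 1 × 1. Multiplying the contributions gives O(√n log n).

Answer: O(√n log n)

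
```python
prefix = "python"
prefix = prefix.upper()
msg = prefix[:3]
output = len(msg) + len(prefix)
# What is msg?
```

Trace:
`prefix = "python"` → prefix = 'python'
`prefix = prefix.upper()` → prefix = 'PYTHON'
`msg = prefix[:3]` → msg = 'PYT'
`output = len(msg) + len(prefix)` → output = 9
So msg = 'PYT'

Answer: 'PYT'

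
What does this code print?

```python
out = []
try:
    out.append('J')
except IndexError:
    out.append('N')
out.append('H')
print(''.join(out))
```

Execution trace: 'J' (try body, no exception) → 'H' (after the try/except). Output: JH

Answer: JH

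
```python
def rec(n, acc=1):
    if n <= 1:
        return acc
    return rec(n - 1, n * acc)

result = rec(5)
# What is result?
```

Accumulator trace (n, acc): (5, 1) -> (4, 5) -> (3, 20) -> (2, 60) -> (1, 120) -> return 120

Answer: 120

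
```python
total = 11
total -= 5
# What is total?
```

Trace:
`total = 11` → total = 11
`total -= 5` → total = 6
So total = 6

Answer: 6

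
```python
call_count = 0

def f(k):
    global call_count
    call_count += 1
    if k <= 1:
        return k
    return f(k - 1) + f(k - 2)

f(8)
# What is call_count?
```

Calls(k) = 1 + Calls(k-1) + Calls(k-2); Calls(0)=Calls(1)=1. For k=8 this gives 67.

Answer: 67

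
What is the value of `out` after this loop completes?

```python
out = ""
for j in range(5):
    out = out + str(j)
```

Concatenate digits 0 to 4
`out` takes the values: "" → "0" → "01" → "012" → "0123" → "01234"

Answer: "01234"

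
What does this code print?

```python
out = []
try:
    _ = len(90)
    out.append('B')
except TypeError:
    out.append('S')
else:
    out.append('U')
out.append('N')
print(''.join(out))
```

Execution trace: 'S' (except TypeError) → 'N' (after the try/except). Output: SN

Answer: SN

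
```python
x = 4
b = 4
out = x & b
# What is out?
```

Trace:
`x = 4` → x = 4
`b = 4` → b = 4
`out = x & b` → out = 4
So out = 4

Answer: 4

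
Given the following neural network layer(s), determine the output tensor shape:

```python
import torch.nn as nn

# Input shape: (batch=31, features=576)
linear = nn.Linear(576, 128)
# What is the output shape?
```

Input: (31, 576) -> Output: (31, 128)

Answer: (31, 128)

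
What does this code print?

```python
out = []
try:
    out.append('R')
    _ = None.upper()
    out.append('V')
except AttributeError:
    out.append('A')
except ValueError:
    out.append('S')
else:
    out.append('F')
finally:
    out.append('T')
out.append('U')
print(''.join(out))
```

Execution trace: 'R' (try body) → 'A' (except AttributeError) → 'T' (finally) → 'U' (after the try/except). Output: RATU

Answer: RATU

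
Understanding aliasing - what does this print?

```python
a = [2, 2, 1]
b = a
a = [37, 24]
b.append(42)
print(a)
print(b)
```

Key concept: rebinding vs mutation: a is rebound to a new list, b still points at the original.
Step by step:
`a = [2, 2, 1]` → a = [2, 2, 1]
`b = a` → b = [2, 2, 1] (same object as a)
`a = [37, 24]` → a = [37, 24]
`b.append(42)` → b = [2, 2, 1, 42]
`print(a)` → prints [37, 24]
`print(b)` → prints [2, 2, 1, 42]

Answer:
[37, 24]
[2, 2, 1, 42]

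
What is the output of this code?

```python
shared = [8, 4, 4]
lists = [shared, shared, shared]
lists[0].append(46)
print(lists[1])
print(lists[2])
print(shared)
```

Key concept: list of same reference.
Step by step:
`shared = [8, 4, 4]` → shared = [8, 4, 4]
`lists = [shared, shared, shared]` → lists = [[8, 4, 4], [8, 4, 4], [8, 4, 4]]
`lists[0].append(46)` → shared = [8, 4, 4, 46]; lists = [[8, 4, 4, 46], [8, 4, 4, 46], [8, 4, 4, 46]]
`print(lists[1])` → prints [8, 4, 4, 46]
`print(lists[2])` → prints [8, 4, 4, 46]
`print(shared)` → prints [8, 4, 4, 46]

Answer:
[8, 4, 4, 46]
[8, 4, 4, 46]
[8, 4, 4, 46]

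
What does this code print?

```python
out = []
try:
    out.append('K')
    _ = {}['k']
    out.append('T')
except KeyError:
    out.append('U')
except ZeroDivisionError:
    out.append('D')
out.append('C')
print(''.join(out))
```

Execution trace: 'K' (try body) → 'U' (except KeyError) → 'C' (after the try/except). Output: KUC

Answer: KUC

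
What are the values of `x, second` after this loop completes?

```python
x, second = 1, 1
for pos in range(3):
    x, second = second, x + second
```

Fibonacci: after 3 iterations
`x, second` takes the values: (1, 1) → (1, 2) → (2, 3) → (3, 5)

Answer: 3, 5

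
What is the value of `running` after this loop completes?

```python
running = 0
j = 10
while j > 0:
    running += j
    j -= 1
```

Sum 10 down to 1
`running` takes the values: 0 → 10 → 19 → 27 → 34 → 40 → 45 → 49 → 52 → 54 → 55

Answer: 55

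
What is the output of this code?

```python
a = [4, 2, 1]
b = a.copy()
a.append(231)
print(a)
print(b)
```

Key concept: list.copy() creates independent copy.
Step by step:
`a = [4, 2, 1]` → a = [4, 2, 1]
`b = a.copy()` → b = [4, 2, 1]
`a.append(231)` → a = [4, 2, 1, 231]
`print(a)` → prints [4, 2, 1, 231]
`print(b)` → prints [4, 2, 1]

Answer:
[4, 2, 1, 231]
[4, 2, 1]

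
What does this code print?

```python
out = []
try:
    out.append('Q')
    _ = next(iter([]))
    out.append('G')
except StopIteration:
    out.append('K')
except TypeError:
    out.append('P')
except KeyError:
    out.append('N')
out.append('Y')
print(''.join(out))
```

Execution trace: 'Q' (try body) → 'K' (except StopIteration) → 'Y' (after the try/except). Output: QKY

Answer: QKY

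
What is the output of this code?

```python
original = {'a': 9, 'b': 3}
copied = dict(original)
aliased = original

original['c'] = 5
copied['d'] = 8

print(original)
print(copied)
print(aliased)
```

Key concept: dict() creates copy, assignment creates alias.
Step by step:
`original = {'a': 9, 'b': 3}` → original = {'a': 9, 'b': 3}
`copied = dict(original)` → copied = {'a': 9, 'b': 3}
`aliased = original` → aliased = {'a': 9, 'b': 3} (same object as original)
`original['c'] = 5` → original = {'a': 9, 'b': 3, 'c': 5} (same object as aliased); aliased = {'a': 9, 'b': 3, 'c': 5} (same object as original)
`copied['d'] = 8` → copied = {'a': 9, 'b': 3, 'd': 8}
`print(original)` → prints {'a': 9, 'b': 3, 'c': 5}
`print(copied)` → prints {'a': 9, 'b': 3, 'd': 8}
`print(aliased)` → prints {'a': 9, 'b': 3, 'c': 5}

Answer:
{'a': 9, 'b': 3, 'c': 5}
{'a': 9, 'b': 3, 'd': 8}
{'a': 9, 'b': 3, 'c': 5}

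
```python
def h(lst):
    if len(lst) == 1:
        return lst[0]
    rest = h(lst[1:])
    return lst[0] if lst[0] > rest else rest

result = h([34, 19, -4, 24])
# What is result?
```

Recursive max over [34, 19, -4, 24] = 34

Answer: 34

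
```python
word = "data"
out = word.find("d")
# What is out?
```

Trace:
`word = "data"` → word = 'data'
`out = word.find("d")` → out = 0
So out = 0

Answer: 0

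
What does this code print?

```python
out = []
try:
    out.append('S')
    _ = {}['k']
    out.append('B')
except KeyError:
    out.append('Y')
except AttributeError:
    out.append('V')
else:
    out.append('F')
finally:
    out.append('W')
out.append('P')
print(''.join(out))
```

Execution trace: 'S' (try body) → 'Y' (except KeyError) → 'W' (finally) → 'P' (after the try/except). Output: SYWP

Answer: SYWP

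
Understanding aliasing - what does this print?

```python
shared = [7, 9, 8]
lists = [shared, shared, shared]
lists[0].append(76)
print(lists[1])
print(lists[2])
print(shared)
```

Key concept: list of same reference.
Step by step:
`shared = [7, 9, 8]` → shared = [7, 9, 8]
`lists = [shared, shared, shared]` → lists = [[7, 9, 8], [7, 9, 8], [7, 9, 8]]
`lists[0].append(76)` → shared = [7, 9, 8, 76]; lists = [[7, 9, 8, 76], [7, 9, 8, 76], [7, 9, 8, 76]]
`print(lists[1])` → prints [7, 9, 8, 76]
`print(lists[2])` → prints [7, 9, 8, 76]
`print(shared)` → prints [7, 9, 8, 76]

Answer:
[7, 9, 8, 76]
[7, 9, 8, 76]
[7, 9, 8, 76]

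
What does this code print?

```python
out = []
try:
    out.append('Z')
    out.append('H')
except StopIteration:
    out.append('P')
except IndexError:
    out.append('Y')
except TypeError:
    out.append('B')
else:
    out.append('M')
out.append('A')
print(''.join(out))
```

Execution trace: 'Z' (try body) → 'H' (try body, no exception) → 'M' (else) → 'A' (after the try/except). Output: ZHMA

Answer: ZHMA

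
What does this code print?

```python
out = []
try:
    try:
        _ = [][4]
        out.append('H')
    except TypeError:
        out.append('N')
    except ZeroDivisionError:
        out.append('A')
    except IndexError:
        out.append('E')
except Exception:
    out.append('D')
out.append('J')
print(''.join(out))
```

Execution trace: 'E' (inner except IndexError) → 'J' (after the try/except). Output: EJ

Answer: EJ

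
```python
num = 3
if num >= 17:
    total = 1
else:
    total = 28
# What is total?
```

Trace:
`num = 3` → num = 3
`if num >= 17: ...` → num >= 17 is False, take else branch → total = 28
So total = 28

Answer: 28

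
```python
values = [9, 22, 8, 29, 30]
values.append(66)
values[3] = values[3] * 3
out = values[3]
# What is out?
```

Trace:
`values = [9, 22, 8, 29, 30]` → values = [9, 22, 8, 29, 30]
`values.append(66)` → values = [9, 22, 8, 29, 30, 66]
`values[3] = values[3] * 3` → values = [9, 22, 8, 87, 30, 66]
`out = values[3]` → out = 87
So out = 87

Answer: 87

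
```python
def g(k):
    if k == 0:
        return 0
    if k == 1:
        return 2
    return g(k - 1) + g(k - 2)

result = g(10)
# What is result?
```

Build up from base cases: g(0)=0, g(1)=2, g(2)=2, g(3)=4, g(4)=6, g(5)=10, g(6)=16, ..., g(10)=110

Answer: 110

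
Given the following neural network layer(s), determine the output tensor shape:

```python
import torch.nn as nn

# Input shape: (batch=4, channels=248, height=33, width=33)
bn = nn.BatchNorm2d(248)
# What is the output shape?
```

Input: (4, 248, 33, 33) -> Output: (4, 248, 33, 33)

Answer: (4, 248, 33, 33)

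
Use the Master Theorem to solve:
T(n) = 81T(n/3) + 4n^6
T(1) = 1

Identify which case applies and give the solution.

a=81, b=3, f(n)=4n^6. log_3(81) = 4. Since c=6 > 4 and the regularity condition holds (81(n/3)^6 = (81/3^6)n^6 with 81/3^6 < 1), Case 3 applies: T(n) = Θ(f(n)) = O(n^6).

Answer: O(n^6) - Case 3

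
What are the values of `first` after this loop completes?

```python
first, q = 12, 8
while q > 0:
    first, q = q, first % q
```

GCD of 12 and 8
`first` takes the values: 12 → 8 → 4

Answer: 4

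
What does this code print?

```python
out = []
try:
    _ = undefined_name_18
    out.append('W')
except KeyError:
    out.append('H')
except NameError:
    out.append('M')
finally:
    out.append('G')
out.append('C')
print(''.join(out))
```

Execution trace: 'M' (except NameError) → 'G' (finally) → 'C' (after the try/except). Output: MGC

Answer: MGC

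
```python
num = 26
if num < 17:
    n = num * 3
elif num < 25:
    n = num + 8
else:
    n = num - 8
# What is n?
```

Trace:
`num = 26` → num = 26
`if num < 17: ...` → num < 17 is False, num < 25 is False, take else branch → n = 18
So n = 18

Answer: 18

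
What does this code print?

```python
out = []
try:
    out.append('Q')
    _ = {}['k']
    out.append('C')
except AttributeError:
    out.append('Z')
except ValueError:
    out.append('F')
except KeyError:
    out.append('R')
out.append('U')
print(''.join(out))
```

Execution trace: 'Q' (try body) → 'R' (except KeyError) → 'U' (after the try/except). Output: QRU

Answer: QRU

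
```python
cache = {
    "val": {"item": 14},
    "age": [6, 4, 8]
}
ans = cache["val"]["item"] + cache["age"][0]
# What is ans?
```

Trace:
`cache = { ...` → cache = {'val': {'item': 14}, 'age': [6, 4, 8]}
`ans = cache["val"]["item"] + cache["age"][0]` → ans = 20
So ans = 20

Answer: 20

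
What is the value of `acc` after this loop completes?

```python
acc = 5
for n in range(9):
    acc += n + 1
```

Start at 5, add 1 to 9 = 50
`acc` takes the values: 5 → 6 → 8 → 11 → 15 → 20 → 26 → 33 → 41 → 50

Answer: 50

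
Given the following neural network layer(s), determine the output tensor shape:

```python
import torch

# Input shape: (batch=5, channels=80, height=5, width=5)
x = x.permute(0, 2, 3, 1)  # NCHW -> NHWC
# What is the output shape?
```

Input: (5, 80, 5, 5) -> Output: (5, 5, 5, 80)

Answer: (5, 5, 5, 80)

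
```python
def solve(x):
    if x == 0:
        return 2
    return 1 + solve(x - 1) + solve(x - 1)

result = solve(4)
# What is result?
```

solve(x) = 1 + 2·solve(x-1), solve(0)=2. Closed form: (2+1)·2^4 - 1 = 47.

Answer: 47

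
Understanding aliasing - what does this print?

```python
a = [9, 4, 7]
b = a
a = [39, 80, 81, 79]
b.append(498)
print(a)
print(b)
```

Key concept: rebinding vs mutation: a is rebound to a new list, b still points at the original.
Step by step:
`a = [9, 4, 7]` → a = [9, 4, 7]
`b = a` → b = [9, 4, 7] (same object as a)
`a = [39, 80, 81, 79]` → a = [39, 80, 81, 79]
`b.append(498)` → b = [9, 4, 7, 498]
`print(a)` → prints [39, 80, 81, 79]
`print(b)` → prints [9, 4, 7, 498]

Answer:
[39, 80, 81, 79]
[9, 4, 7, 498]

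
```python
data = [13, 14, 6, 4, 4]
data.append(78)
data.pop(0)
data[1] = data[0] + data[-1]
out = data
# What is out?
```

Trace:
`data = [13, 14, 6, 4, 4]` → data = [13, 14, 6, 4, 4]
`data.append(78)` → data = [13, 14, 6, 4, 4, 78]
`data.pop(0)` → data = [14, 6, 4, 4, 78]
`data[1] = data[0] + data[-1]` → data = [14, 92, 4, 4, 78]
`out = data` → out = [14, 92, 4, 4, 78]
So out = [14, 92, 4, 4, 78]

Answer: [14, 92, 4, 4, 78]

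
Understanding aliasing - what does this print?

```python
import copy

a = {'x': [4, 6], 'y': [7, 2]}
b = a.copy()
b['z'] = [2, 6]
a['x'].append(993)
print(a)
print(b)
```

Key concept: shallow copy of dict with mutable values.
Step by step:
`a = {'x': [4, 6], 'y': [7, 2]}` → a = {'x': [4, 6], 'y': [7, 2]}
`b = a.copy()` → b = {'x': [4, 6], 'y': [7, 2]}
`b['z'] = [2, 6]` → b = {'x': [4, 6], 'y': [7, 2], 'z': [2, 6]}
`a['x'].append(993)` → a = {'x': [4, 6, 993], 'y': [7, 2]}; b = {'x': [4, 6, 993], 'y': [7, 2], 'z': [2, 6]}
`print(a)` → prints {'x': [4, 6, 993], 'y': [7, 2]}
`print(b)` → prints {'x': [4, 6, 993], 'y': [7, 2], 'z': [2, 6]}

Answer:
{'x': [4, 6, 993], 'y': [7, 2]}
{'x': [4, 6, 993], 'y': [7, 2], 'z': [2, 6]}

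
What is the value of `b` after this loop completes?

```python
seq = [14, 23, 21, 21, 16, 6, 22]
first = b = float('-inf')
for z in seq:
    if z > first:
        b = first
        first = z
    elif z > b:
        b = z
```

Second largest (with repeats) in [14, 23, 21, 21, 16, 6, 22]
`b` takes the values: -inf → 14 → 21 → 22

Answer: 22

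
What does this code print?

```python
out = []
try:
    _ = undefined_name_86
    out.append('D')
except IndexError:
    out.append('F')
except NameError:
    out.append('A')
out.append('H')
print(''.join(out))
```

Execution trace: 'A' (except NameError) → 'H' (after the try/except). Output: AH

Answer: AH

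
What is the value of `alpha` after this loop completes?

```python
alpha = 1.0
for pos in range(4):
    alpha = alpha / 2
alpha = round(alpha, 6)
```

Halving LR 4 times: 1 / 2^4
`alpha` takes the values: 1.0 → 0.5 → 0.25 → 0.125 → 0.0625

Answer: 0.0625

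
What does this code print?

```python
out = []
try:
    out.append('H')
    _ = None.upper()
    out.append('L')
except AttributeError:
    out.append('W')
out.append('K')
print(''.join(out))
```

Execution trace: 'H' (try body) → 'W' (except AttributeError) → 'K' (after the try/except). Output: HWK

Answer: HWK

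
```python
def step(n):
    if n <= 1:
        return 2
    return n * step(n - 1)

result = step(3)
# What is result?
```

step(3) = 3 * 2 * 2 = 12

Answer: 12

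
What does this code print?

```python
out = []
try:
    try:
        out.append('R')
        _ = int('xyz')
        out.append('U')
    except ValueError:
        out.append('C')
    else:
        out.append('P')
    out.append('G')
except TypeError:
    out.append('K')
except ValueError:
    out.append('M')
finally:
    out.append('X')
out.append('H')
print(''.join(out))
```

Execution trace: 'R' (inner try body) → 'C' (inner except ValueError) → 'G' (try body, no exception) → 'X' (finally) → 'H' (after the try/except). Output: RCGXH

Answer: RCGXH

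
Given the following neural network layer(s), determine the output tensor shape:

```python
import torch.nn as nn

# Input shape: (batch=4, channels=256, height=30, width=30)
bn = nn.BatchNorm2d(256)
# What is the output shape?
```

Input: (4, 256, 30, 30) -> Output: (4, 256, 30, 30)

Answer: (4, 256, 30, 30)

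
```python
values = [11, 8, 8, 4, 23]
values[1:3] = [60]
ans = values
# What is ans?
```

Trace:
`values = [11, 8, 8, 4, 23]` → values = [11, 8, 8, 4, 23]
`values[1:3] = [60]` → values = [11, 60, 4, 23]
`ans = values` → ans = [11, 60, 4, 23]
So ans = [11, 60, 4, 23]

Answer: [11, 60, 4, 23]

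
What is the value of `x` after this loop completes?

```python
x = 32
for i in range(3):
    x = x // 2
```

Halve 3 times: 32 // 2^3 = 4
`x` takes the values: 32 → 16 → 8 → 4

Answer: 4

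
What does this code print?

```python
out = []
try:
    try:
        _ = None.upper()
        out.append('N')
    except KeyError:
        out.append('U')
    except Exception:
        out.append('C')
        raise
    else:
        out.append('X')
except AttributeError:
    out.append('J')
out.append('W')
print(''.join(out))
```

Execution trace: 'C' (inner except Exception) → 'J' (outer except AttributeError) → 'W' (after the try/except). Output: CJW

Answer: CJW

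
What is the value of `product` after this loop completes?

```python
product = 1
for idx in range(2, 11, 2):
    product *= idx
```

Product of even numbers 2 to 10
`product` takes the values: 1 → 2 → 8 → 48 → 384 → 3840

Answer: 3840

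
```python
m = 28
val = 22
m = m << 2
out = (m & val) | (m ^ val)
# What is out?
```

Trace:
`m = 28` → m = 28
`val = 22` → val = 22
`m = m << 2` → m = 112
`out = (m & val) | (m ^ val)` → out = 118
So out = 118

Answer: 118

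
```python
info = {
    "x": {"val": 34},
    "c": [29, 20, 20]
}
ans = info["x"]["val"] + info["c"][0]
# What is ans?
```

Trace:
`info = { ...` → info = {'x': {'val': 34}, 'c': [29, 20, 20]}
`ans = info["x"]["val"] + info["c"][0]` → ans = 63
So ans = 63

Answer: 63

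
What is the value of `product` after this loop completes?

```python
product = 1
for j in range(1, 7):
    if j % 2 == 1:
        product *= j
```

Product of odd numbers 1 to 6
`product` takes the values: 1 → 3 → 15

Answer: 15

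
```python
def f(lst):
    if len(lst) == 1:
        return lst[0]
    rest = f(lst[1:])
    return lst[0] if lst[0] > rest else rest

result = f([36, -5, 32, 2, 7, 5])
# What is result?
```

Recursive max over [36, -5, 32, 2, 7, 5] = 36

Answer: 36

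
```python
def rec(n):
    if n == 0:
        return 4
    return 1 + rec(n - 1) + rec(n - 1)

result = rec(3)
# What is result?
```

rec(n) = 1 + 2·rec(n-1), rec(0)=4. Closed form: (4+1)·2^3 - 1 = 39.

Answer: 39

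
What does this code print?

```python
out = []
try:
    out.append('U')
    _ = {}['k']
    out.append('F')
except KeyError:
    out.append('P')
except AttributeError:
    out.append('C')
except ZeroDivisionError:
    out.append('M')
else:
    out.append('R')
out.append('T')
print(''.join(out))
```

Execution trace: 'U' (try body) → 'P' (except KeyError) → 'T' (after the try/except). Output: UPT

Answer: UPT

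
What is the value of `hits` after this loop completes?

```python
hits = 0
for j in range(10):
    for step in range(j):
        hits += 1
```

Triangle number: 0+1+2+...+9
`hits` takes the values: 0 → 1 → 2 → 3 → 4 → 5 → 6 → 7 → 8 → 9 → 10 → 11 → 12 → 13 → 14 → 15 → 16 → 17 → 18 → 19 → 20 → 21 → 22 → 23 → 24 → 25 → 26 → 27 → 28 → 29 → … → 41 → 42 → 43 → 44 → 45

Answer: 45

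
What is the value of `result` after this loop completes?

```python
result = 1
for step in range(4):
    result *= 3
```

3^4 = 81
`result` takes the values: 1 → 3 → 9 → 27 → 81

Answer: 81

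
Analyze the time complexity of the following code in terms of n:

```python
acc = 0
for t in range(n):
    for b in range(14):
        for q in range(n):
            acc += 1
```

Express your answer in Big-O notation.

Each loop level contributes: n × 1 × n. Multiplying the contributions gives O(n^2).

Answer: O(n^2)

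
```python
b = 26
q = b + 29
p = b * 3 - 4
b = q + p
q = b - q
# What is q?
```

Trace:
`b = 26` → b = 26
`q = b + 29` → q = 55
`p = b * 3 - 4` → p = 74
`b = q + p` → b = 129
`q = b - q` → q = 74
So q = 74

Answer: 74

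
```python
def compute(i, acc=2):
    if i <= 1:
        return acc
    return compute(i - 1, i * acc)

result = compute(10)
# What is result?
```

Accumulator trace (n, acc): (10, 2) -> (9, 20) -> (8, 180) -> (7, 1440) -> (6, 10080) -> (5, 60480) -> (4, 302400) -> (3, 1209600) -> (2, 3628800) -> (1, 7257600) -> return 7257600

Answer: 7257600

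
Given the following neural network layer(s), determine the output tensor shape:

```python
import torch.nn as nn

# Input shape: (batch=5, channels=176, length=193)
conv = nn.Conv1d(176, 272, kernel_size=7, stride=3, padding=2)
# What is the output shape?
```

Input: (5, 176, 193) -> Output: (5, 272, 64)

Answer: (5, 272, 64)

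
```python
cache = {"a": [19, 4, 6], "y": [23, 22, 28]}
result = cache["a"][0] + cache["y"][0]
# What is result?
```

Trace:
`cache = {"a": [19, 4, 6], "y": [23, 22, 28]}` → cache = {'a': [19, 4, 6], 'y': [23, 22, 28]}
`result = cache["a"][0] + cache["y"][0]` → result = 42
So result = 42

Answer: 42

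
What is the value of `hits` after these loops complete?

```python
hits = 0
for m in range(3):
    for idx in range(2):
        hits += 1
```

3 * 2 = 6
`hits` takes the values: 0 → 1 → 2 → 3 → 4 → 5 → 6

Answer: 6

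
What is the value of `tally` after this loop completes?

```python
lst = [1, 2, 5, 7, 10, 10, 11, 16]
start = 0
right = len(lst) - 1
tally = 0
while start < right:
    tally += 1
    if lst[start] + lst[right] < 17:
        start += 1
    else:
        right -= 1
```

Steps to find pair summing to 17
`tally` takes the values: 0 → 1 → 2 → 3 → 4 → 5 → 6 → 7

Answer: 7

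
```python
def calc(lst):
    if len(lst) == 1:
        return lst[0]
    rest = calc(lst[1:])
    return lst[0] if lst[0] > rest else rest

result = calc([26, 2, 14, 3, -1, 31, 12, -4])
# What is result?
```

Recursive max over [26, 2, 14, 3, -1, 31, 12, -4] = 31

Answer: 31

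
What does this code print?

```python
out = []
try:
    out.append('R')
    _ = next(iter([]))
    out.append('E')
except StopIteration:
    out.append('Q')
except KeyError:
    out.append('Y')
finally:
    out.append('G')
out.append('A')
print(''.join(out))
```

Execution trace: 'R' (try body) → 'Q' (except StopIteration) → 'G' (finally) → 'A' (after the try/except). Output: RQGA

Answer: RQGA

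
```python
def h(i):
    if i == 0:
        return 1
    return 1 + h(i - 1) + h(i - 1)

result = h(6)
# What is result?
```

h(i) = 1 + 2·h(i-1), h(0)=1. Closed form: (1+1)·2^6 - 1 = 127.

Answer: 127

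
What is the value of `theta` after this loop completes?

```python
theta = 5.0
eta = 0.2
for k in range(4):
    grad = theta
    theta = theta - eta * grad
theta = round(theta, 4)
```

Gradient descent: w = 5.0 * (1 - 0.2)^4
`theta` takes the values: 5.0 → 4.0 → 3.2 → 2.56 → 2.048

Answer: 2.048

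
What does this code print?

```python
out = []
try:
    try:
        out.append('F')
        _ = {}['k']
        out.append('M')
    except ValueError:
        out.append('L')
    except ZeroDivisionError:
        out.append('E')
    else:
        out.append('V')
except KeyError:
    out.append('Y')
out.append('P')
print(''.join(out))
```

Execution trace: 'F' (try body) → 'Y' (outer except KeyError) → 'P' (after the try/except). Output: FYP

Answer: FYP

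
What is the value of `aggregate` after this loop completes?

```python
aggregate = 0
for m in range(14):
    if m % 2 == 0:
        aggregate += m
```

Sum of even numbers 0 to 13
`aggregate` takes the values: 0 → 2 → 6 → 12 → 20 → 30 → 42

Answer: 42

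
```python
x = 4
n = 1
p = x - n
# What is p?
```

Trace:
`x = 4` → x = 4
`n = 1` → n = 1
`p = x - n` → p = 3
So p = 3

Answer: 3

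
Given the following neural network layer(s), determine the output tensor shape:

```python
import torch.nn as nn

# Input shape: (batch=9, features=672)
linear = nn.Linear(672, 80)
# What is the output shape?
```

Input: (9, 672) -> Output: (9, 80)

Answer: (9, 80)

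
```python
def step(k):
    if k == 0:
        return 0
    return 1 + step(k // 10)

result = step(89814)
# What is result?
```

Count of digits of 89814: 5

Answer: 5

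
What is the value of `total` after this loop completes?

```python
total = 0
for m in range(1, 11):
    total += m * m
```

Sum of squares 1² to 10² = 385
`total` takes the values: 0 → 1 → 5 → 14 → 30 → 55 → 91 → 140 → 204 → 285 → 385

Answer: 385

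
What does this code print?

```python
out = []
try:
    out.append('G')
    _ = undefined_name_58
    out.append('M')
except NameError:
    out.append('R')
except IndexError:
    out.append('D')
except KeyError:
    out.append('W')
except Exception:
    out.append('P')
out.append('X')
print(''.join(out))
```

Execution trace: 'G' (try body) → 'R' (except NameError) → 'X' (after the try/except). Output: GRX

Answer: GRX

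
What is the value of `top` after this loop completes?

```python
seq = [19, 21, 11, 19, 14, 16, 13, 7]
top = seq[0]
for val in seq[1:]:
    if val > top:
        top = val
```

Maximum of [19, 21, 11, 19, 14, 16, 13, 7]
`top` takes the values: 19 → 21

Answer: 21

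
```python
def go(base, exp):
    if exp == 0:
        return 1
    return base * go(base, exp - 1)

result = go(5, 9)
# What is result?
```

go(5, 9) = 5 * 5 * 5 * 5 * 5 * 5 * 5 * 5 * 5 = 1953125

Answer: 1953125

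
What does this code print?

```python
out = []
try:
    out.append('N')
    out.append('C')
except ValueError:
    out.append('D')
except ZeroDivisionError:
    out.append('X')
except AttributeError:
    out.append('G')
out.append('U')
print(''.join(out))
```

Execution trace: 'N' (try body) → 'C' (try body, no exception) → 'U' (after the try/except). Output: NCU

Answer: NCU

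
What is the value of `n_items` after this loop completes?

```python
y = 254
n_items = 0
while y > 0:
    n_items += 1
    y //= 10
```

Count digits by repeated division by 10
`n_items` takes the values: 0 → 1 → 2 → 3

Answer: 3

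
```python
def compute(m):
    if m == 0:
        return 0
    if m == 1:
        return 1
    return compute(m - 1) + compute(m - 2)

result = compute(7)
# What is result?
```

Build up from base cases: compute(0)=0, compute(1)=1, compute(2)=1, compute(3)=2, compute(4)=3, compute(5)=5, compute(6)=8, ..., compute(7)=13

Answer: 13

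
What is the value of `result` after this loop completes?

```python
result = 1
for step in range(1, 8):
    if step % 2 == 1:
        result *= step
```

Product of odd numbers 1 to 7
`result` takes the values: 1 → 3 → 15 → 105

Answer: 105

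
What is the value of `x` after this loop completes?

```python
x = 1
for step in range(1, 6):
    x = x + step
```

Start at 1, add 1 through 5
`x` takes the values: 1 → 2 → 4 → 7 → 11 → 16

Answer: 16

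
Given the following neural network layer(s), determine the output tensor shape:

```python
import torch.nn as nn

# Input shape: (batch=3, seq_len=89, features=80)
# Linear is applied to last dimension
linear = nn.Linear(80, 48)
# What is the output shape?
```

Input: (3, 89, 80) -> Output: (3, 89, 48)

Answer: (3, 89, 48)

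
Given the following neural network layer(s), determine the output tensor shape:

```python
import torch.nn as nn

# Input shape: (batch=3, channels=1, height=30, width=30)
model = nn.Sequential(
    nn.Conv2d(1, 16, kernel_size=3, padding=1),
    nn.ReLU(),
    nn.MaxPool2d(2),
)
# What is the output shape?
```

Input: (3, 1, 30, 30) -> after Conv2d: (3, 16, 30, 30) -> after ReLU: (3, 16, 30, 30) -> Output: (3, 16, 15, 15)

Answer: (3, 16, 15, 15)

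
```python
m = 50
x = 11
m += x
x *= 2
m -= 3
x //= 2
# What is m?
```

Trace:
`m = 50` → m = 50
`x = 11` → x = 11
`m += x` → m = 61
`x *= 2` → x = 22
`m -= 3` → m = 58
`x //= 2` → x = 11
So m = 58

Answer: 58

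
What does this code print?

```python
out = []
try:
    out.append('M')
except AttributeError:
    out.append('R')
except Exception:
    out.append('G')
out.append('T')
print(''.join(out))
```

Execution trace: 'M' (try body, no exception) → 'T' (after the try/except). Output: MT

Answer: MT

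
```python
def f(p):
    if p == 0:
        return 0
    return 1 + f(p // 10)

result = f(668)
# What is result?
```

Count of digits of 668: 3

Answer: 3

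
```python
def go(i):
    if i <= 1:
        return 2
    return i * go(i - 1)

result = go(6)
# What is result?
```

go(6) = 6 * 5 * 4 * 3 * 2 * 2 = 1440

Answer: 1440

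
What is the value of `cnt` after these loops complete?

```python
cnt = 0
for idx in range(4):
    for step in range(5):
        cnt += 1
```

4 * 5 = 20
`cnt` takes the values: 0 → 1 → 2 → 3 → 4 → 5 → 6 → 7 → 8 → 9 → 10 → 11 → 12 → 13 → 14 → 15 → 16 → 17 → 18 → 19 → 20

Answer: 20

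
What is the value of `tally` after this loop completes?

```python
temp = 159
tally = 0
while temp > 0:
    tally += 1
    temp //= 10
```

Count digits by repeated division by 10
`tally` takes the values: 0 → 1 → 2 → 3

Answer: 3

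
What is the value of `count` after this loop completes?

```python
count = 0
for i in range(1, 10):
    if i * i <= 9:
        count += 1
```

Count numbers where i² ≤ 9
`count` takes the values: 0 → 1 → 2 → 3

Answer: 3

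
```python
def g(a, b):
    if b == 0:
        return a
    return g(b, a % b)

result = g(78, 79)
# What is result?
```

g(78, 79) -> g(79, 78) -> g(78, 1) -> g(1, 0) -> 1

Answer: 1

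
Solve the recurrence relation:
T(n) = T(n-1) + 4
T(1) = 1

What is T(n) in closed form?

Unrolling: T(n) = T(1) + 4·(n-1) = 1 + 4(n-1) = 4n - 3.

Answer: T(n) = 4n - 3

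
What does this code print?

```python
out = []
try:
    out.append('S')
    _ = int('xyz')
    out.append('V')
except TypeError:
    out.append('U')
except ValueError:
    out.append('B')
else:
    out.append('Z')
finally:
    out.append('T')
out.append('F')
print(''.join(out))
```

Execution trace: 'S' (try body) → 'B' (except ValueError) → 'T' (finally) → 'F' (after the try/except). Output: SBTF

Answer: SBTF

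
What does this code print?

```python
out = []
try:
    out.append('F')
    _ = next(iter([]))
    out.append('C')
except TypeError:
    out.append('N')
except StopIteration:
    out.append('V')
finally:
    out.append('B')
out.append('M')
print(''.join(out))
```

Execution trace: 'F' (try body) → 'V' (except StopIteration) → 'B' (finally) → 'M' (after the try/except). Output: FVBM

Answer: FVBM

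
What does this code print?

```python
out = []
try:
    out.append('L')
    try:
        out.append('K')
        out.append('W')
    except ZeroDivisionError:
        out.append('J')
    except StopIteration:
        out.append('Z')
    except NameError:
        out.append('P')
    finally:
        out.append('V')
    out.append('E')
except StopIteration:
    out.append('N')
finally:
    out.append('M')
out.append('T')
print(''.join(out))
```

Execution trace: 'L' (try body) → 'K' (inner try body) → 'W' (inner try body, no exception) → 'V' (inner finally) → 'E' (try body, no exception) → 'M' (finally) → 'T' (after the try/except). Output: LKWVEMT

Answer: LKWVEMT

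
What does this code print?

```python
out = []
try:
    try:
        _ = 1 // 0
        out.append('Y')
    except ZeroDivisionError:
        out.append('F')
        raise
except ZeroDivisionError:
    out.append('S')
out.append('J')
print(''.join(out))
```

Execution trace: 'F' (inner except ZeroDivisionError) → 'S' (outer except ZeroDivisionError) → 'J' (after the try/except). Output: FSJ

Answer: FSJ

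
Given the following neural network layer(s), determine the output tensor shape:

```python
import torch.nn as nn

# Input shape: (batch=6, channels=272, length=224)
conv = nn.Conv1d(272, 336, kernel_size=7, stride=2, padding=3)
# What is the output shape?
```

Input: (6, 272, 224) -> Output: (6, 336, 112)

Answer: (6, 336, 112)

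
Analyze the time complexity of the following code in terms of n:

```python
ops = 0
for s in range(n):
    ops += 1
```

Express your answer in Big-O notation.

Each loop level contributes: n. Multiplying the contributions gives O(n).

Answer: O(n)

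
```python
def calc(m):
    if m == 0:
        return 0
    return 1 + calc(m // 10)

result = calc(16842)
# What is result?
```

Count of digits of 16842: 5

Answer: 5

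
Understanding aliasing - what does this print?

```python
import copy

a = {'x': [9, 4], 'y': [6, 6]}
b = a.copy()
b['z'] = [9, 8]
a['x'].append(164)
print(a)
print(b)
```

Key concept: shallow copy of dict with mutable values.
Step by step:
`a = {'x': [9, 4], 'y': [6, 6]}` → a = {'x': [9, 4], 'y': [6, 6]}
`b = a.copy()` → b = {'x': [9, 4], 'y': [6, 6]}
`b['z'] = [9, 8]` → b = {'x': [9, 4], 'y': [6, 6], 'z': [9, 8]}
`a['x'].append(164)` → a = {'x': [9, 4, 164], 'y': [6, 6]}; b = {'x': [9, 4, 164], 'y': [6, 6], 'z': [9, 8]}
`print(a)` → prints {'x': [9, 4, 164], 'y': [6, 6]}
`print(b)` → prints {'x': [9, 4, 164], 'y': [6, 6], 'z': [9, 8]}

Answer:
{'x': [9, 4, 164], 'y': [6, 6]}
{'x': [9, 4, 164], 'y': [6, 6], 'z': [9, 8]}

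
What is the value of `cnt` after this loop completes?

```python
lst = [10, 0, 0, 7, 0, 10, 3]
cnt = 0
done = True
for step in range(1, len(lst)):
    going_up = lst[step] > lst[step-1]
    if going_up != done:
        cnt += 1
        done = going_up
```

Count direction changes in [10, 0, 0, 7, 0, 10, 3]
`cnt` takes the values: 0 → 1 → 2 → 3 → 4 → 5

Answer: 5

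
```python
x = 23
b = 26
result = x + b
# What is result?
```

Trace:
`x = 23` → x = 23
`b = 26` → b = 26
`result = x + b` → result = 49
So result = 49

Answer: 49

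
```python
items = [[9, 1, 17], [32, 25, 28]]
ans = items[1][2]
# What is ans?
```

Trace:
`items = [[9, 1, 17], [32, 25, 28]]` → items = [[9, 1, 17], [32, 25, 28]]
`ans = items[1][2]` → ans = 28
So ans = 28

Answer: 28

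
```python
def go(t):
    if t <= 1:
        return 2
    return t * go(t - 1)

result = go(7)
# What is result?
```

go(7) = 7 * 6 * 5 * 4 * 3 * 2 * 2 = 10080

Answer: 10080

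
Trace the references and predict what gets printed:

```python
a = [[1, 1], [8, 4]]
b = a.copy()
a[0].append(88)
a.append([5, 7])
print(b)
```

Key concept: shallow copy with nested lists.
Step by step:
`a = [[1, 1], [8, 4]]` → a = [[1, 1], [8, 4]]
`b = a.copy()` → b = [[1, 1], [8, 4]]
`a[0].append(88)` → a = [[1, 1, 88], [8, 4]]; b = [[1, 1, 88], [8, 4]]
`a.append([5, 7])` → a = [[1, 1, 88], [8, 4], [5, 7]]
`print(b)` → prints [[1, 1, 88], [8, 4]]

Answer: [[1, 1, 88], [8, 4]]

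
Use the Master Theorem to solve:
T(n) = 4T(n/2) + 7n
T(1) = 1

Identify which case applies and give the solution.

a=4, b=2, f(n)=7n. log_2(4) = 2. Since c=1 < 2, Case 1 applies: T(n) = Θ(n^log_b(a)) = O(n^2).

Answer: O(n^2) - Case 1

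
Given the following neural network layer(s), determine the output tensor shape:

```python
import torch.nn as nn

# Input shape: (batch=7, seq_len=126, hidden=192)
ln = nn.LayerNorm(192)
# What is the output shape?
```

Input: (7, 126, 192) -> Output: (7, 126, 192)

Answer: (7, 126, 192)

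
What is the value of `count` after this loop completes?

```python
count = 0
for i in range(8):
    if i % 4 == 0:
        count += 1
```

Count numbers divisible by 4 in range(8)
`count` takes the values: 0 → 1 → 2

Answer: 2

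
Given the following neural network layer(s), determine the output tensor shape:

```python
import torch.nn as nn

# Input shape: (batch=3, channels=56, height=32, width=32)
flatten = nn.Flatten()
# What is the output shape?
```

Input: (3, 56, 32, 32) -> Output: (3, 57344)

Answer: (3, 57344)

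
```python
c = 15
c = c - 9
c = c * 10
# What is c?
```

Trace:
`c = 15` → c = 15
`c = c - 9` → c = 6
`c = c * 10` → c = 60
So c = 60

Answer: 60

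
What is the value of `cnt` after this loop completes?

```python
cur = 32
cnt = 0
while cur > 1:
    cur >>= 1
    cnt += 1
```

Count right shifts until 1
`cnt` takes the values: 0 → 1 → 2 → 3 → 4 → 5

Answer: 5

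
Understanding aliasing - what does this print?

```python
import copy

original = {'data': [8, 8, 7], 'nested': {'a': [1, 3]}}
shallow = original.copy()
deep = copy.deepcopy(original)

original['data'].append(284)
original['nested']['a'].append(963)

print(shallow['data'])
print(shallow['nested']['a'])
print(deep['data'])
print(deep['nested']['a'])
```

Key concept: comparing shallow vs deep copy.
Step by step:
`original = {'data': [8, 8, 7], 'nested': {'a': [1, 3]}}` → original = {'data': [8, 8, 7], 'nested': {'a': [1, 3]}}
`shallow = original.copy()` → shallow = {'data': [8, 8, 7], 'nested': {'a': [1, 3]}}
`deep = copy.deepcopy(original)` → deep = {'data': [8, 8, 7], 'nested': {'a': [1, 3]}}
`original['data'].append(284)` → original = {'data': [8, 8, 7, 284], 'nested': {'a': [1, 3]}}; shallow = {'data': [8, 8, 7, 284], 'nested': {'a': [1, 3]}}
`original['nested']['a'].append(963)` → original = {'data': [8, 8, 7, 284], 'nested': {'a': [1, 3, 963]}}; shallow = {'data': [8, 8, 7, 284], 'nested': {'a': [1, 3, 963]}}
`print(shallow['data'])` → prints [8, 8, 7, 284]
`print(shallow['nested']['a'])` → prints [1, 3, 963]
`print(deep['data'])` → prints [8, 8, 7]
`print(deep['nested']['a'])` → prints [1, 3]

Answer:
[8, 8, 7, 284]
[1, 3, 963]
[8, 8, 7]
[1, 3]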